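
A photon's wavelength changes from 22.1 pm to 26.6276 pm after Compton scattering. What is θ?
150.00°

First find the wavelength shift:
Δλ = λ' - λ = 26.6276 - 22.1 = 4.5276 pm

Using Δλ = λ_C(1 - cos θ), with λ_C = h/(m_e·c) ≈ 2.42631024 pm:
cos θ = 1 - Δλ/λ_C
cos θ = 1 - 4.5276/2.42631024
cos θ = -0.866043

θ = arccos(-0.866043)
θ = 150.00°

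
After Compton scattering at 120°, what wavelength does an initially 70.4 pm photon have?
74.0395 pm

Using the Compton formula: λ' = λ + λ_C(1 − cos θ)

For θ = 120°, cos θ = -1/2 (exact) = -0.5000, so:
1 − cos 120° = 1 − (-1/2) = 1.5000

Δλ = λ_C × 1.5000 = 2.4263 × 1.5000 = 3.6395 pm

λ' = 70.4 + 3.6395 = 74.0395 pm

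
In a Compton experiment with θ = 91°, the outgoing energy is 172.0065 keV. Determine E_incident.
261.6001 keV

Convert final energy to wavelength (hc ≈ 1239.842 keV·pm):
λ' = hc/E' = 1239.842 / 172.0065 = 7.2081 pm

Calculate the Compton shift:
Δλ = λ_C(1 - cos(91°))
Δλ = 2.4263 × (1 - cos(91°))
Δλ = 2.4687 pm

Initial wavelength:
λ = λ' - Δλ = 7.2081 - 2.4687 = 4.7395 pm

Initial energy:
E = hc/λ = 1239.842 / 4.7395 = 261.6001 keV

(Intermediate values are shown rounded; full precision is carried through to the final answer.)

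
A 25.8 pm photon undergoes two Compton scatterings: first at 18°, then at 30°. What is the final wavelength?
26.2438 pm

Apply Compton shift twice:

First scattering at θ₁ = 18°:
Δλ₁ = λ_C(1 - cos(18°))
Δλ₁ = 2.4263 × 0.0489
Δλ₁ = 0.1188 pm

After first scattering:
λ₁ = 25.8 + 0.1188 = 25.9188 pm

Second scattering at θ₂ = 30°:
Δλ₂ = λ_C(1 - cos(30°))
Δλ₂ = 2.4263 × 0.1340
Δλ₂ = 0.3251 pm

Final wavelength:
λ₂ = 25.9188 + 0.3251 = 26.2438 pm

Total shift: Δλ_total = 0.1188 + 0.3251 = 0.4438 pm

(Intermediate values are shown rounded; full precision is carried through to the final answer.)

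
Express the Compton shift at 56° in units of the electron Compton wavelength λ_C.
0.4408 λ_C

The Compton shift formula is:
Δλ = λ_C(1 - cos θ)

Dividing both sides by λ_C:
Δλ/λ_C = 1 - cos θ

For θ = 56°:
Δλ/λ_C = 1 - cos(56°)
Δλ/λ_C = 1 - 0.5592
Δλ/λ_C = 0.4408

This means the shift is 0.4408 × λ_C = 1.0695 pm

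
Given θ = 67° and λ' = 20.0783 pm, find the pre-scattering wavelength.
18.6000 pm

From λ' = λ + Δλ, we have λ = λ' - Δλ

First calculate the Compton shift:
Δλ = λ_C(1 - cos θ)
Δλ = 2.4263 × (1 - cos(67°))
Δλ = 2.4263 × 0.6093
Δλ = 1.4783 pm

Initial wavelength:
λ = λ' - Δλ
λ = 20.0783 - 1.4783
λ = 18.6000 pm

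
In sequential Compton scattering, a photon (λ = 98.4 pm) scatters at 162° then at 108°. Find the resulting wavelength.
106.3099 pm

Apply Compton shift twice:

First scattering at θ₁ = 162°:
Δλ₁ = λ_C(1 - cos(162°))
Δλ₁ = 2.4263 × 1.9511
Δλ₁ = 4.7339 pm

After first scattering:
λ₁ = 98.4 + 4.7339 = 103.1339 pm

Second scattering at θ₂ = 108°:
Δλ₂ = λ_C(1 - cos(108°))
Δλ₂ = 2.4263 × 1.3090
Δλ₂ = 3.1761 pm

Final wavelength:
λ₂ = 103.1339 + 3.1761 = 106.3099 pm

Total shift: Δλ_total = 4.7339 + 3.1761 = 7.9099 pm

(Intermediate values are shown rounded; full precision is carried through to the final answer.)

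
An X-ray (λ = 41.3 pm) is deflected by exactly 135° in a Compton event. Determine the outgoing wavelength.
45.4420 pm

Using the Compton formula: λ' = λ + λ_C(1 − cos θ)

For θ = 135°, cos θ = -√2/2 (exact) ≈ -0.7071, so:
1 − cos 135° = 1 − (-√2/2) ≈ 1.7071

Δλ = λ_C × 1.7071 = 2.4263 × 1.7071 = 4.1420 pm

λ' = 41.3 + 4.1420 = 45.4420 pm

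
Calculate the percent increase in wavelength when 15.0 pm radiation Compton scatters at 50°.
5.7781%

Calculate the Compton shift:
Δλ = λ_C(1 - cos(50°))
Δλ = 2.4263 × (1 - cos(50°))
Δλ = 2.4263 × 0.3572
Δλ = 0.8667 pm

Percentage change:
(Δλ/λ₀) × 100 = (0.8667/15.0) × 100
= 5.7781%

(Intermediate values are shown rounded; full precision is carried through to the final answer.)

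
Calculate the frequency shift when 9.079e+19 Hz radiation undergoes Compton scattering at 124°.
4.848e+19 Hz (decrease)

Convert frequency to wavelength (c = 299792458 m/s):
λ₀ = c/f₀ = 299792458/9.079e+19 = 3.3020427e-12 m = 3.3020 pm

Calculate Compton shift:
Δλ = λ_C(1 - cos(124°)) = 3.7831 pm

Final wavelength:
λ' = λ₀ + Δλ = 3.3020 + 3.7831 = 7.0851 pm

Final frequency:
f' = c/λ' = 299792458/7.0851284e-12 = 4.2312918e+19 Hz

Frequency shift (decrease):
Δf = f₀ - f' = 9.079e+19 - 4.2312918e+19 = 4.848e+19 Hz

(Intermediate values are shown rounded; full precision is carried through to the final answer.)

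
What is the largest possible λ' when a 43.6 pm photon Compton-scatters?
48.4526 pm (at θ = 180°)

The Compton shift is Δλ = λ_C(1 − cos θ).

Since cos θ ranges from −1 to 1, the factor (1 − cos θ) ranges from 0 to 2; the maximum shift occurs at θ = 180° (backscattering):
Δλ_max = 2λ_C = 2 × 2.4263 pm = 4.8526 pm

Maximum scattered wavelength:
λ'_max = λ₀ + Δλ_max = 43.6 + 4.8526 = 48.4526 pm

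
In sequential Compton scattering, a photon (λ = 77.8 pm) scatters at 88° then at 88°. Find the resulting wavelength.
82.4833 pm

Apply Compton shift twice:

First scattering at θ₁ = 88°:
Δλ₁ = λ_C(1 - cos(88°))
Δλ₁ = 2.4263 × 0.9651
Δλ₁ = 2.3416 pm

After first scattering:
λ₁ = 77.8 + 2.3416 = 80.1416 pm

Second scattering at θ₂ = 88°:
Δλ₂ = λ_C(1 - cos(88°))
Δλ₂ = 2.4263 × 0.9651
Δλ₂ = 2.3416 pm

Final wavelength:
λ₂ = 80.1416 + 2.3416 = 82.4833 pm

Total shift: Δλ_total = 2.3416 + 2.3416 = 4.6833 pm

(Intermediate values are shown rounded; full precision is carried through to the final answer.)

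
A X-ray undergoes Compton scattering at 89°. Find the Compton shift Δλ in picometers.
2.3840 pm

Using the Compton scattering formula:
Δλ = λ_C(1 - cos θ)

where λ_C = h/(m_e·c) ≈ 2.4263 pm is the Compton wavelength of an electron.

For θ = 89°:
cos(89°) = 0.0175
1 - cos(89°) = 0.9825

Δλ = 2.4263 × 0.9825
Δλ = 2.3840 pm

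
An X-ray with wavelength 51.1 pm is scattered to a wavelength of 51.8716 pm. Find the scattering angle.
47.00°

First find the wavelength shift:
Δλ = λ' - λ = 51.8716 - 51.1 = 0.7716 pm

Using Δλ = λ_C(1 - cos θ), with λ_C = h/(m_e·c) ≈ 2.42631024 pm:
cos θ = 1 - Δλ/λ_C
cos θ = 1 - 0.7716/2.42631024
cos θ = 0.681986

θ = arccos(0.681986)
θ = 47.00°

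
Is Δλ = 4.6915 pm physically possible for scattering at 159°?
Yes, consistent

Calculate the expected shift for θ = 159°:

Δλ_expected = λ_C(1 - cos(159°))
Δλ_expected = 2.4263 × (1 - cos(159°))
Δλ_expected = 2.4263 × 1.9336
Δλ_expected = 4.6915 pm

Given shift: 4.6915 pm
Expected shift: 4.6915 pm
Difference: 0.0000 pm

The values match. This is consistent with Compton scattering at the stated angle.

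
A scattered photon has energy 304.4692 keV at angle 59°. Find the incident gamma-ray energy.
428.1999 keV

Convert final energy to wavelength (hc ≈ 1239.842 keV·pm):
λ' = hc/E' = 1239.842 / 304.4692 = 4.0721 pm

Calculate the Compton shift:
Δλ = λ_C(1 - cos(59°))
Δλ = 2.4263 × (1 - cos(59°))
Δλ = 1.1767 pm

Initial wavelength:
λ = λ' - Δλ = 4.0721 - 1.1767 = 2.8955 pm

Initial energy:
E = hc/λ = 1239.842 / 2.8955 = 428.1999 keV

(Intermediate values are shown rounded; full precision is carried through to the final answer.)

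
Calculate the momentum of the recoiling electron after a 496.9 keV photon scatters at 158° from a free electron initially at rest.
3.5293e-22 kg·m/s

The electron is initially at rest, so by conservation of momentum:
p⃗_e = p⃗₀ − p⃗'  (incident photon momentum minus scattered photon momentum)

Photon momentum magnitudes (p = h/λ = E/c):
λ₀ = hc/E₀ = 2.4952 pm → p₀ = h/λ₀ = 2.6556e-22 kg·m/s
Δλ = λ_C(1 − cos 158°) = 4.6759 pm
λ' = 7.1711 pm → p' = h/λ' = 9.2400e-23 kg·m/s

The scattered photon makes angle θ = 158° with the incident direction, so by the law of cosines:
|p⃗_e|² = p₀² + p'² − 2p₀p'cos θ
|p⃗_e|² = (2.6556e-22)² + (9.2400e-23)² − 2·2.6556e-22·9.2400e-23·cos(158°)
|p⃗_e| = 3.5293e-22 kg·m/s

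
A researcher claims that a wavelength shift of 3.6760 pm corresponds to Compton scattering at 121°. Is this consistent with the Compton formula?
Yes, consistent

Calculate the expected shift for θ = 121°:

Δλ_expected = λ_C(1 - cos(121°))
Δλ_expected = 2.4263 × (1 - cos(121°))
Δλ_expected = 2.4263 × 1.5150
Δλ_expected = 3.6760 pm

Given shift: 3.6760 pm
Expected shift: 3.6760 pm
Difference: 0.0000 pm

The values match. This is consistent with Compton scattering at the stated angle.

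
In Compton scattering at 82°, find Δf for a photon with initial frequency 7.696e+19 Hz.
2.686e+19 Hz (decrease)

Convert frequency to wavelength (c = 299792458 m/s):
λ₀ = c/f₀ = 299792458/7.696e+19 = 3.8954321e-12 m = 3.8954 pm

Calculate Compton shift:
Δλ = λ_C(1 - cos(82°)) = 2.0886 pm

Final wavelength:
λ' = λ₀ + Δλ = 3.8954 + 2.0886 = 5.9841 pm

Final frequency:
f' = c/λ' = 299792458/5.9840653e-12 = 5.0098461e+19 Hz

Frequency shift (decrease):
Δf = f₀ - f' = 7.696e+19 - 5.0098461e+19 = 2.686e+19 Hz

(Intermediate values are shown rounded; full precision is carried through to the final answer.)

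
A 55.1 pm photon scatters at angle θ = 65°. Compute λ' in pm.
56.5009 pm

Using the Compton scattering formula:
λ' = λ + Δλ = λ + λ_C(1 - cos θ)

Given:
- Initial wavelength λ = 55.1 pm
- Scattering angle θ = 65°
- Compton wavelength λ_C ≈ 2.4263 pm

Calculate the shift:
Δλ = 2.4263 × (1 - cos(65°))
Δλ = 2.4263 × 0.5774
Δλ = 1.4009 pm

Final wavelength:
λ' = 55.1 + 1.4009 = 56.5009 pm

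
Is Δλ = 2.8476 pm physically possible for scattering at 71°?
No, inconsistent

Calculate the expected shift for θ = 71°:

Δλ_expected = λ_C(1 - cos(71°))
Δλ_expected = 2.4263 × (1 - cos(71°))
Δλ_expected = 2.4263 × 0.6744
Δλ_expected = 1.6364 pm

Given shift: 2.8476 pm
Expected shift: 1.6364 pm
Difference: 1.2113 pm

The values do not match. The given shift corresponds to θ ≈ 100.0°, not 71°.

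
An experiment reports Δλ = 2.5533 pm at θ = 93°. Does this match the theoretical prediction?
Yes, consistent

Calculate the expected shift for θ = 93°:

Δλ_expected = λ_C(1 - cos(93°))
Δλ_expected = 2.4263 × (1 - cos(93°))
Δλ_expected = 2.4263 × 1.0523
Δλ_expected = 2.5533 pm

Given shift: 2.5533 pm
Expected shift: 2.5533 pm
Difference: 0.0000 pm

The values match. This is consistent with Compton scattering at the stated angle.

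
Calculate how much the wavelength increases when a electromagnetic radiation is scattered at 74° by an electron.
1.7575 pm

Using the Compton scattering formula:
Δλ = λ_C(1 - cos θ)

where λ_C = h/(m_e·c) ≈ 2.4263 pm is the Compton wavelength of an electron.

For θ = 74°:
cos(74°) = 0.2756
1 - cos(74°) = 0.7244

Δλ = 2.4263 × 0.7244
Δλ = 1.7575 pm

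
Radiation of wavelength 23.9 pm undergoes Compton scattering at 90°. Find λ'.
26.3263 pm

Using the Compton formula: λ' = λ + λ_C(1 − cos θ)

For θ = 90°, cos θ = 0 (exact) = 0.0000, so:
1 − cos 90° = 1 − (0) = 1.0000

Δλ = λ_C × 1.0000 = 2.4263 × 1.0000 = 2.4263 pm

λ' = 23.9 + 2.4263 = 26.3263 pm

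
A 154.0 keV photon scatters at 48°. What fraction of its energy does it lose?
0.0907 (or 9.07%)

Calculate initial and final photon energies:

Initial: E₀ = 154.0 keV → λ₀ = 8.0509 pm
Compton shift: Δλ = 0.8028 pm
Final wavelength: λ' = 8.8537 pm
Final energy: E' = 140.0364 keV

Fractional energy loss:
(E₀ - E')/E₀ = (154.0000 - 140.0364)/154.0000
= 13.9636/154.0000
= 0.0907
= 9.07%

(Intermediate values are shown rounded; full precision is carried through to the final answer.)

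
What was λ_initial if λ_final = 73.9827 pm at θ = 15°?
73.9000 pm

From λ' = λ + Δλ, we have λ = λ' - Δλ

First calculate the Compton shift:
Δλ = λ_C(1 - cos θ)
Δλ = 2.4263 × (1 - cos(15°))
Δλ = 2.4263 × 0.0341
Δλ = 0.0827 pm

Initial wavelength:
λ = λ' - Δλ
λ = 73.9827 - 0.0827
λ = 73.9000 pm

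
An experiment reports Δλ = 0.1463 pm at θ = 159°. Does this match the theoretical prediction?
No, inconsistent

Calculate the expected shift for θ = 159°:

Δλ_expected = λ_C(1 - cos(159°))
Δλ_expected = 2.4263 × (1 - cos(159°))
Δλ_expected = 2.4263 × 1.9336
Δλ_expected = 4.6915 pm

Given shift: 0.1463 pm
Expected shift: 4.6915 pm
Difference: 4.5451 pm

The values do not match. The given shift corresponds to θ ≈ 20.0°, not 159°.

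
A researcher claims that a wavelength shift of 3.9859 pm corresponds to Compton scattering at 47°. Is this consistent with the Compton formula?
No, inconsistent

Calculate the expected shift for θ = 47°:

Δλ_expected = λ_C(1 - cos(47°))
Δλ_expected = 2.4263 × (1 - cos(47°))
Δλ_expected = 2.4263 × 0.3180
Δλ_expected = 0.7716 pm

Given shift: 3.9859 pm
Expected shift: 0.7716 pm
Difference: 3.2143 pm

The values do not match. The given shift corresponds to θ ≈ 130.0°, not 47°.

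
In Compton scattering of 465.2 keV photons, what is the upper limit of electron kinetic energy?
300.2792 keV

Maximum energy transfer occurs at θ = 180° (backscattering).

Initial photon: E₀ = 465.2 keV → λ₀ = 2.6652 pm

Maximum Compton shift (at 180°):
Δλ_max = 2λ_C = 2 × 2.4263 = 4.8526 pm

Final wavelength:
λ' = 2.6652 + 4.8526 = 7.5178 pm

Minimum photon energy (maximum energy to electron):
E'_min = hc/λ' = 164.9208 keV

Maximum electron kinetic energy:
K_max = E₀ - E'_min = 465.2000 - 164.9208 = 300.2792 keV

(Intermediate values are shown rounded; full precision is carried through to the final answer.)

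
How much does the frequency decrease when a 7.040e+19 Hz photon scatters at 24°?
3.305e+18 Hz (decrease)

Convert frequency to wavelength (c = 299792458 m/s):
λ₀ = c/f₀ = 299792458/7.040e+19 = 4.2584156e-12 m = 4.2584 pm

Calculate Compton shift:
Δλ = λ_C(1 - cos(24°)) = 0.2098 pm

Final wavelength:
λ' = λ₀ + Δλ = 4.2584 + 0.2098 = 4.4682 pm

Final frequency:
f' = c/λ' = 299792458/4.4681811e-12 = 6.7094965e+19 Hz

Frequency shift (decrease):
Δf = f₀ - f' = 7.040e+19 - 6.7094965e+19 = 3.305e+18 Hz

(Intermediate values are shown rounded; full precision is carried through to the final answer.)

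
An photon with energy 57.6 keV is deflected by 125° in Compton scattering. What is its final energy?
48.9224 keV

First convert energy to wavelength:
λ = hc/E, with hc ≈ 1239.842 keV·pm (i.e. 1239.842 eV·nm)

For E = 57.6 keV = 57600 eV:
λ = 1239.842 keV·pm / 57.6 keV
λ = 21.5250 pm

Calculate the Compton shift:
Δλ = λ_C(1 - cos(125°)) = 2.4263 × 1.5736
Δλ = 3.8180 pm

Final wavelength:
λ' = 21.5250 + 3.8180 = 25.3430 pm

Final energy:
E' = hc/λ' = 1239.842 / 25.3430 = 48.9224 keV

(Intermediate values are shown rounded; full precision is carried through to the final answer.)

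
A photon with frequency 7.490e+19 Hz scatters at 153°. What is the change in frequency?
4.000e+19 Hz (decrease)

Convert frequency to wavelength (c = 299792458 m/s):
λ₀ = c/f₀ = 299792458/7.490e+19 = 4.0025695e-12 m = 4.0026 pm

Calculate Compton shift:
Δλ = λ_C(1 - cos(153°)) = 4.5882 pm

Final wavelength:
λ' = λ₀ + Δλ = 4.0026 + 4.5882 = 8.5907 pm

Final frequency:
f' = c/λ' = 299792458/8.5907380e-12 = 3.4897172e+19 Hz

Frequency shift (decrease):
Δf = f₀ - f' = 7.490e+19 - 3.4897172e+19 = 4.000e+19 Hz

(Intermediate values are shown rounded; full precision is carried through to the final answer.)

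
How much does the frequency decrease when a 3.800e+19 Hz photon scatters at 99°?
9.969e+18 Hz (decrease)

Convert frequency to wavelength (c = 299792458 m/s):
λ₀ = c/f₀ = 299792458/3.800e+19 = 7.8892752e-12 m = 7.8893 pm

Calculate Compton shift:
Δλ = λ_C(1 - cos(99°)) = 2.8059 pm

Final wavelength:
λ' = λ₀ + Δλ = 7.8893 + 2.8059 = 10.6951 pm

Final frequency:
f' = c/λ' = 299792458/1.0695144e-11 = 2.8030708e+19 Hz

Frequency shift (decrease):
Δf = f₀ - f' = 3.800e+19 - 2.8030708e+19 = 9.969e+18 Hz

(Intermediate values are shown rounded; full precision is carried through to the final answer.)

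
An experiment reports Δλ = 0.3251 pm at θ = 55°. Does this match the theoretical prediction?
No, inconsistent

Calculate the expected shift for θ = 55°:

Δλ_expected = λ_C(1 - cos(55°))
Δλ_expected = 2.4263 × (1 - cos(55°))
Δλ_expected = 2.4263 × 0.4264
Δλ_expected = 1.0346 pm

Given shift: 0.3251 pm
Expected shift: 1.0346 pm
Difference: 0.7096 pm

The values do not match. The given shift corresponds to θ ≈ 30.0°, not 55°.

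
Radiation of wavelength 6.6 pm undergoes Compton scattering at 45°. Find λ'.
7.3106 pm

Using the Compton formula: λ' = λ + λ_C(1 − cos θ)

For θ = 45°, cos θ = √2/2 (exact) ≈ 0.7071, so:
1 − cos 45° = 1 − (√2/2) ≈ 0.2929

Δλ = λ_C × 0.2929 = 2.4263 × 0.2929 = 0.7106 pm

λ' = 6.6 + 0.7106 = 7.3106 pm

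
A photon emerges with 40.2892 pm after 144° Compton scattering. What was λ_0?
35.9000 pm

From λ' = λ + Δλ, we have λ = λ' - Δλ

First calculate the Compton shift:
Δλ = λ_C(1 - cos θ)
Δλ = 2.4263 × (1 - cos(144°))
Δλ = 2.4263 × 1.8090
Δλ = 4.3892 pm

Initial wavelength:
λ = λ' - Δλ
λ = 40.2892 - 4.3892
λ = 35.9000 pm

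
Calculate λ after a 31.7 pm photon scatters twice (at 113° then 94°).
37.6699 pm

Apply Compton shift twice:

First scattering at θ₁ = 113°:
Δλ₁ = λ_C(1 - cos(113°))
Δλ₁ = 2.4263 × 1.3907
Δλ₁ = 3.3743 pm

After first scattering:
λ₁ = 31.7 + 3.3743 = 35.0743 pm

Second scattering at θ₂ = 94°:
Δλ₂ = λ_C(1 - cos(94°))
Δλ₂ = 2.4263 × 1.0698
Δλ₂ = 2.5956 pm

Final wavelength:
λ₂ = 35.0743 + 2.5956 = 37.6699 pm

Total shift: Δλ_total = 3.3743 + 2.5956 = 5.9699 pm

(Intermediate values are shown rounded; full precision is carried through to the final answer.)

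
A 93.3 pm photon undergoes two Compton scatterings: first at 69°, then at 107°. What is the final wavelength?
97.9925 pm

Apply Compton shift twice:

First scattering at θ₁ = 69°:
Δλ₁ = λ_C(1 - cos(69°))
Δλ₁ = 2.4263 × 0.6416
Δλ₁ = 1.5568 pm

After first scattering:
λ₁ = 93.3 + 1.5568 = 94.8568 pm

Second scattering at θ₂ = 107°:
Δλ₂ = λ_C(1 - cos(107°))
Δλ₂ = 2.4263 × 1.2924
Δλ₂ = 3.1357 pm

Final wavelength:
λ₂ = 94.8568 + 3.1357 = 97.9925 pm

Total shift: Δλ_total = 1.5568 + 3.1357 = 4.6925 pm

(Intermediate values are shown rounded; full precision is carried through to the final answer.)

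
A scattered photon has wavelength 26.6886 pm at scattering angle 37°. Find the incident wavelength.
26.2000 pm

From λ' = λ + Δλ, we have λ = λ' - Δλ

First calculate the Compton shift:
Δλ = λ_C(1 - cos θ)
Δλ = 2.4263 × (1 - cos(37°))
Δλ = 2.4263 × 0.2014
Δλ = 0.4886 pm

Initial wavelength:
λ = λ' - Δλ
λ = 26.6886 - 0.4886
λ = 26.2000 pm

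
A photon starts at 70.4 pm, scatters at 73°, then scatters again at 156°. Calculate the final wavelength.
76.7598 pm

Apply Compton shift twice:

First scattering at θ₁ = 73°:
Δλ₁ = λ_C(1 - cos(73°))
Δλ₁ = 2.4263 × 0.7076
Δλ₁ = 1.7169 pm

After first scattering:
λ₁ = 70.4 + 1.7169 = 72.1169 pm

Second scattering at θ₂ = 156°:
Δλ₂ = λ_C(1 - cos(156°))
Δλ₂ = 2.4263 × 1.9135
Δλ₂ = 4.6429 pm

Final wavelength:
λ₂ = 72.1169 + 4.6429 = 76.7598 pm

Total shift: Δλ_total = 1.7169 + 4.6429 = 6.3598 pm

(Intermediate values are shown rounded; full precision is carried through to the final answer.)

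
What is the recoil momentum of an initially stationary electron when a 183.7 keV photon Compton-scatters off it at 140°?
1.4925e-22 kg·m/s

The electron is initially at rest, so by conservation of momentum:
p⃗_e = p⃗₀ − p⃗'  (incident photon momentum minus scattered photon momentum)

Photon momentum magnitudes (p = h/λ = E/c):
λ₀ = hc/E₀ = 6.7493 pm → p₀ = h/λ₀ = 9.8175e-23 kg·m/s
Δλ = λ_C(1 − cos 140°) = 4.2850 pm
λ' = 11.0342 pm → p' = h/λ' = 6.0050e-23 kg·m/s

The scattered photon makes angle θ = 140° with the incident direction, so by the law of cosines:
|p⃗_e|² = p₀² + p'² − 2p₀p'cos θ
|p⃗_e|² = (9.8175e-23)² + (6.0050e-23)² − 2·9.8175e-23·6.0050e-23·cos(140°)
|p⃗_e| = 1.4925e-22 kg·m/s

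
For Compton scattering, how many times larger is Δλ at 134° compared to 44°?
134° produces the larger shift by a factor of 6.038

Calculate both shifts using Δλ = λ_C(1 - cos θ):

For θ₁ = 44°:
Δλ₁ = 2.4263 × (1 - cos(44°))
Δλ₁ = 2.4263 × 0.2807
Δλ₁ = 0.6810 pm

For θ₂ = 134°:
Δλ₂ = 2.4263 × (1 - cos(134°))
Δλ₂ = 2.4263 × 1.6947
Δλ₂ = 4.1118 pm

The 134° angle produces the larger shift.
Ratio: 4.1118/0.6810 = 6.038

(Intermediate values are shown rounded; full precision is carried through to the final answer.)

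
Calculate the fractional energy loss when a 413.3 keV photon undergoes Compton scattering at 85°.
0.4247 (or 42.47%)

Calculate initial and final photon energies:

Initial: E₀ = 413.3 keV → λ₀ = 2.9999 pm
Compton shift: Δλ = 2.2148 pm
Final wavelength: λ' = 5.2147 pm
Final energy: E' = 237.7589 keV

Fractional energy loss:
(E₀ - E')/E₀ = (413.3000 - 237.7589)/413.3000
= 175.5411/413.3000
= 0.4247
= 42.47%

(Intermediate values are shown rounded; full precision is carried through to the final answer.)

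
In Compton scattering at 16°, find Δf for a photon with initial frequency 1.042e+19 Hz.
3.393e+16 Hz (decrease)

Convert frequency to wavelength (c = 299792458 m/s):
λ₀ = c/f₀ = 299792458/1.042e+19 = 2.8770869e-11 m = 28.7709 pm

Calculate Compton shift:
Δλ = λ_C(1 - cos(16°)) = 0.0940 pm

Final wavelength:
λ' = λ₀ + Δλ = 28.7709 + 0.0940 = 28.8649 pm

Final frequency:
f' = c/λ' = 299792458/2.8864860e-11 = 1.0386070e+19 Hz

Frequency shift (decrease):
Δf = f₀ - f' = 1.042e+19 - 1.0386070e+19 = 3.393e+16 Hz

(Intermediate values are shown rounded; full precision is carried through to the final answer.)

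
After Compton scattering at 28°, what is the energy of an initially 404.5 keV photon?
370.1985 keV

First convert energy to wavelength:
λ = hc/E, with hc ≈ 1239.842 keV·pm (i.e. 1239.842 eV·nm)

For E = 404.5 keV = 404500 eV:
λ = 1239.842 keV·pm / 404.5 keV
λ = 3.0651 pm

Calculate the Compton shift:
Δλ = λ_C(1 - cos(28°)) = 2.4263 × 0.1171
Δλ = 0.2840 pm

Final wavelength:
λ' = 3.0651 + 0.2840 = 3.3491 pm

Final energy:
E' = hc/λ' = 1239.842 / 3.3491 = 370.1985 keV

(Intermediate values are shown rounded; full precision is carried through to the final answer.)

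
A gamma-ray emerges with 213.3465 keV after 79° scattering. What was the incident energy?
322.1999 keV

Convert final energy to wavelength (hc ≈ 1239.842 keV·pm):
λ' = hc/E' = 1239.842 / 213.3465 = 5.8114 pm

Calculate the Compton shift:
Δλ = λ_C(1 - cos(79°))
Δλ = 2.4263 × (1 - cos(79°))
Δλ = 1.9633 pm

Initial wavelength:
λ = λ' - Δλ = 5.8114 - 1.9633 = 3.8481 pm

Initial energy:
E = hc/λ = 1239.842 / 3.8481 = 322.1999 keV

(Intermediate values are shown rounded; full precision is carried through to the final answer.)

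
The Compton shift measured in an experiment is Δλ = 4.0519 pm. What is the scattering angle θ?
132.07°

From the Compton formula Δλ = λ_C(1 - cos θ), we can solve for θ:

cos θ = 1 - Δλ/λ_C

Given:
- Δλ = 4.0519 pm
- λ_C = h/(m_e·c) ≈ 2.42631024 pm

cos θ = 1 - 4.0519/2.42631024
cos θ = 1 - 1.669984
cos θ = -0.669984

θ = arccos(-0.669984)
θ = 132.07°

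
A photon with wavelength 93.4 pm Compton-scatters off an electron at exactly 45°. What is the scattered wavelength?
94.1106 pm

Using the Compton formula: λ' = λ + λ_C(1 − cos θ)

For θ = 45°, cos θ = √2/2 (exact) ≈ 0.7071, so:
1 − cos 45° = 1 − (√2/2) ≈ 0.2929

Δλ = λ_C × 0.2929 = 2.4263 × 0.2929 = 0.7106 pm

λ' = 93.4 + 0.7106 = 94.1106 pm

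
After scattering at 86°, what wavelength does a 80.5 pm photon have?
82.7571 pm

Using the Compton scattering formula:
λ' = λ + Δλ = λ + λ_C(1 - cos θ)

Given:
- Initial wavelength λ = 80.5 pm
- Scattering angle θ = 86°
- Compton wavelength λ_C ≈ 2.4263 pm

Calculate the shift:
Δλ = 2.4263 × (1 - cos(86°))
Δλ = 2.4263 × 0.9302
Δλ = 2.2571 pm

Final wavelength:
λ' = 80.5 + 2.2571 = 82.7571 pm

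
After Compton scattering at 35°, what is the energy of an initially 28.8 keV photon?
28.5094 keV

First convert energy to wavelength:
λ = hc/E, with hc ≈ 1239.842 keV·pm (i.e. 1239.842 eV·nm)

For E = 28.8 keV = 28800 eV:
λ = 1239.842 keV·pm / 28.8 keV
λ = 43.0501 pm

Calculate the Compton shift:
Δλ = λ_C(1 - cos(35°)) = 2.4263 × 0.1808
Δλ = 0.4388 pm

Final wavelength:
λ' = 43.0501 + 0.4388 = 43.4889 pm

Final energy:
E' = hc/λ' = 1239.842 / 43.4889 = 28.5094 keV

(Intermediate values are shown rounded; full precision is carried through to the final answer.)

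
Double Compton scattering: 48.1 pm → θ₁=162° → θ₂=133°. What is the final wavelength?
56.9149 pm

Apply Compton shift twice:

First scattering at θ₁ = 162°:
Δλ₁ = λ_C(1 - cos(162°))
Δλ₁ = 2.4263 × 1.9511
Δλ₁ = 4.7339 pm

After first scattering:
λ₁ = 48.1 + 4.7339 = 52.8339 pm

Second scattering at θ₂ = 133°:
Δλ₂ = λ_C(1 - cos(133°))
Δλ₂ = 2.4263 × 1.6820
Δλ₂ = 4.0810 pm

Final wavelength:
λ₂ = 52.8339 + 4.0810 = 56.9149 pm

Total shift: Δλ_total = 4.7339 + 4.0810 = 8.8149 pm

(Intermediate values are shown rounded; full precision is carried through to the final answer.)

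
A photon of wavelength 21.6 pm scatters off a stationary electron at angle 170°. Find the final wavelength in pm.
26.4158 pm

Using the Compton scattering formula:
λ' = λ + Δλ = λ + λ_C(1 - cos θ)

Given:
- Initial wavelength λ = 21.6 pm
- Scattering angle θ = 170°
- Compton wavelength λ_C ≈ 2.4263 pm

Calculate the shift:
Δλ = 2.4263 × (1 - cos(170°))
Δλ = 2.4263 × 1.9848
Δλ = 4.8158 pm

Final wavelength:
λ' = 21.6 + 4.8158 = 26.4158 pm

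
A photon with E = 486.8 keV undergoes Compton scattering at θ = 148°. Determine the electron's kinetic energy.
310.4572 keV

By energy conservation: K_e = E_initial - E_final

First find the scattered photon energy:
Initial wavelength: λ = hc/E = 2.5469 pm
Compton shift: Δλ = λ_C(1 - cos(148°)) = 4.4839 pm
Final wavelength: λ' = 2.5469 + 4.4839 = 7.0309 pm
Final photon energy: E' = hc/λ' = 176.3428 keV

Electron kinetic energy:
K_e = E - E' = 486.8000 - 176.3428 = 310.4572 keV

(Intermediate values are shown rounded; full precision is carried through to the final answer.)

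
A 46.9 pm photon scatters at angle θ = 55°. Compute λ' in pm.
47.9346 pm

Using the Compton scattering formula:
λ' = λ + Δλ = λ + λ_C(1 - cos θ)

Given:
- Initial wavelength λ = 46.9 pm
- Scattering angle θ = 55°
- Compton wavelength λ_C ≈ 2.4263 pm

Calculate the shift:
Δλ = 2.4263 × (1 - cos(55°))
Δλ = 2.4263 × 0.4264
Δλ = 1.0346 pm

Final wavelength:
λ' = 46.9 + 1.0346 = 47.9346 pm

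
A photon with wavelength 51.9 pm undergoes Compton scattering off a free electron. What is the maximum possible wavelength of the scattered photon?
56.7526 pm (at θ = 180°)

The Compton shift is Δλ = λ_C(1 − cos θ).

Since cos θ ranges from −1 to 1, the factor (1 − cos θ) ranges from 0 to 2; the maximum shift occurs at θ = 180° (backscattering):
Δλ_max = 2λ_C = 2 × 2.4263 pm = 4.8526 pm

Maximum scattered wavelength:
λ'_max = λ₀ + Δλ_max = 51.9 + 4.8526 = 56.7526 pm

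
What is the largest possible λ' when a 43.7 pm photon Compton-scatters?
48.5526 pm (at θ = 180°)

The Compton shift is Δλ = λ_C(1 − cos θ).

Since cos θ ranges from −1 to 1, the factor (1 − cos θ) ranges from 0 to 2; the maximum shift occurs at θ = 180° (backscattering):
Δλ_max = 2λ_C = 2 × 2.4263 pm = 4.8526 pm

Maximum scattered wavelength:
λ'_max = λ₀ + Δλ_max = 43.7 + 4.8526 = 48.5526 pm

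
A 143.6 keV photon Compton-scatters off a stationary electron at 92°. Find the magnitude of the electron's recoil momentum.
9.8706e-23 kg·m/s

The electron is initially at rest, so by conservation of momentum:
p⃗_e = p⃗₀ − p⃗'  (incident photon momentum minus scattered photon momentum)

Photon momentum magnitudes (p = h/λ = E/c):
λ₀ = hc/E₀ = 8.6340 pm → p₀ = h/λ₀ = 7.6744e-23 kg·m/s
Δλ = λ_C(1 − cos 92°) = 2.5110 pm
λ' = 11.1450 pm → p' = h/λ' = 5.9453e-23 kg·m/s

The scattered photon makes angle θ = 92° with the incident direction, so by the law of cosines:
|p⃗_e|² = p₀² + p'² − 2p₀p'cos θ
|p⃗_e|² = (7.6744e-23)² + (5.9453e-23)² − 2·7.6744e-23·5.9453e-23·cos(92°)
|p⃗_e| = 9.8706e-23 kg·m/s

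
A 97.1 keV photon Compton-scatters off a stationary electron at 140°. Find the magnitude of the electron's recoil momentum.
8.5391e-23 kg·m/s

The electron is initially at rest, so by conservation of momentum:
p⃗_e = p⃗₀ − p⃗'  (incident photon momentum minus scattered photon momentum)

Photon momentum magnitudes (p = h/λ = E/c):
λ₀ = hc/E₀ = 12.7687 pm → p₀ = h/λ₀ = 5.1893e-23 kg·m/s
Δλ = λ_C(1 − cos 140°) = 4.2850 pm
λ' = 17.0537 pm → p' = h/λ' = 3.8854e-23 kg·m/s

The scattered photon makes angle θ = 140° with the incident direction, so by the law of cosines:
|p⃗_e|² = p₀² + p'² − 2p₀p'cos θ
|p⃗_e|² = (5.1893e-23)² + (3.8854e-23)² − 2·5.1893e-23·3.8854e-23·cos(140°)
|p⃗_e| = 8.5391e-23 kg·m/s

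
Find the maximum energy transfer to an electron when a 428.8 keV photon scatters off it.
268.6973 keV

Maximum energy transfer occurs at θ = 180° (backscattering).

Initial photon: E₀ = 428.8 keV → λ₀ = 2.8914 pm

Maximum Compton shift (at 180°):
Δλ_max = 2λ_C = 2 × 2.4263 = 4.8526 pm

Final wavelength:
λ' = 2.8914 + 4.8526 = 7.7440 pm

Minimum photon energy (maximum energy to electron):
E'_min = hc/λ' = 160.1027 keV

Maximum electron kinetic energy:
K_max = E₀ - E'_min = 428.8000 - 160.1027 = 268.6973 keV

(Intermediate values are shown rounded; full precision is carried through to the final answer.)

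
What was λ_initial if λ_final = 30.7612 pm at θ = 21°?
30.6000 pm

From λ' = λ + Δλ, we have λ = λ' - Δλ

First calculate the Compton shift:
Δλ = λ_C(1 - cos θ)
Δλ = 2.4263 × (1 - cos(21°))
Δλ = 2.4263 × 0.0664
Δλ = 0.1612 pm

Initial wavelength:
λ = λ' - Δλ
λ = 30.7612 - 0.1612
λ = 30.6000 pm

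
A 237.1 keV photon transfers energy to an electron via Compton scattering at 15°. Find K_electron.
3.6903 keV

By energy conservation: K_e = E_initial - E_final

First find the scattered photon energy:
Initial wavelength: λ = hc/E = 5.2292 pm
Compton shift: Δλ = λ_C(1 - cos(15°)) = 0.0827 pm
Final wavelength: λ' = 5.2292 + 0.0827 = 5.3119 pm
Final photon energy: E' = hc/λ' = 233.4097 keV

Electron kinetic energy:
K_e = E - E' = 237.1000 - 233.4097 = 3.6903 keV

(Intermediate values are shown rounded; full precision is carried through to the final answer.)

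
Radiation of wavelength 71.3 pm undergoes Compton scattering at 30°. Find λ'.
71.6251 pm

Using the Compton formula: λ' = λ + λ_C(1 − cos θ)

For θ = 30°, cos θ = √3/2 (exact) ≈ 0.8660, so:
1 − cos 30° = 1 − (√3/2) ≈ 0.1340

Δλ = λ_C × 0.1340 = 2.4263 × 0.1340 = 0.3251 pm

λ' = 71.3 + 0.3251 = 71.6251 pm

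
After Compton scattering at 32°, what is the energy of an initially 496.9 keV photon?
432.9305 keV

First convert energy to wavelength:
λ = hc/E, with hc ≈ 1239.842 keV·pm (i.e. 1239.842 eV·nm)

For E = 496.9 keV = 496900 eV:
λ = 1239.842 keV·pm / 496.9 keV
λ = 2.4952 pm

Calculate the Compton shift:
Δλ = λ_C(1 - cos(32°)) = 2.4263 × 0.1520
Δλ = 0.3687 pm

Final wavelength:
λ' = 2.4952 + 0.3687 = 2.8638 pm

Final energy:
E' = hc/λ' = 1239.842 / 2.8638 = 432.9305 keV

(Intermediate values are shown rounded; full precision is carried through to the final answer.)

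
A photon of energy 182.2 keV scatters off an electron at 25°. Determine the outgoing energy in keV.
176.3101 keV

First convert energy to wavelength:
λ = hc/E, with hc ≈ 1239.842 keV·pm (i.e. 1239.842 eV·nm)

For E = 182.2 keV = 182200 eV:
λ = 1239.842 keV·pm / 182.2 keV
λ = 6.8048 pm

Calculate the Compton shift:
Δλ = λ_C(1 - cos(25°)) = 2.4263 × 0.0937
Δλ = 0.2273 pm

Final wavelength:
λ' = 6.8048 + 0.2273 = 7.0322 pm

Final energy:
E' = hc/λ' = 1239.842 / 7.0322 = 176.3101 keV

(Intermediate values are shown rounded; full precision is carried through to the final answer.)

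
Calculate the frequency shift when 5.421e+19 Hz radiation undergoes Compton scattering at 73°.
1.284e+19 Hz (decrease)

Convert frequency to wavelength (c = 299792458 m/s):
λ₀ = c/f₀ = 299792458/5.421e+19 = 5.5302058e-12 m = 5.5302 pm

Calculate Compton shift:
Δλ = λ_C(1 - cos(73°)) = 1.7169 pm

Final wavelength:
λ' = λ₀ + Δλ = 5.5302 + 1.7169 = 7.2471 pm

Final frequency:
f' = c/λ' = 299792458/7.2471316e-12 = 4.1367050e+19 Hz

Frequency shift (decrease):
Δf = f₀ - f' = 5.421e+19 - 4.1367050e+19 = 1.284e+19 Hz

(Intermediate values are shown rounded; full precision is carried through to the final answer.)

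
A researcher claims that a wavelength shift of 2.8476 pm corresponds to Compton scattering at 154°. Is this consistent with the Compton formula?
No, inconsistent

Calculate the expected shift for θ = 154°:

Δλ_expected = λ_C(1 - cos(154°))
Δλ_expected = 2.4263 × (1 - cos(154°))
Δλ_expected = 2.4263 × 1.8988
Δλ_expected = 4.6071 pm

Given shift: 2.8476 pm
Expected shift: 4.6071 pm
Difference: 1.7594 pm

The values do not match. The given shift corresponds to θ ≈ 100.0°, not 154°.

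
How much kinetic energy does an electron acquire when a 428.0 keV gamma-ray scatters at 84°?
183.4320 keV

By energy conservation: K_e = E_initial - E_final

First find the scattered photon energy:
Initial wavelength: λ = hc/E = 2.8968 pm
Compton shift: Δλ = λ_C(1 - cos(84°)) = 2.1727 pm
Final wavelength: λ' = 2.8968 + 2.1727 = 5.0695 pm
Final photon energy: E' = hc/λ' = 244.5680 keV

Electron kinetic energy:
K_e = E - E' = 428.0000 - 244.5680 = 183.4320 keV

(Intermediate values are shown rounded; full precision is carried through to the final answer.)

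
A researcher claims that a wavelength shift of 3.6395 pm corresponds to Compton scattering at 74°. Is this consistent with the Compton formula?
No, inconsistent

Calculate the expected shift for θ = 74°:

Δλ_expected = λ_C(1 - cos(74°))
Δλ_expected = 2.4263 × (1 - cos(74°))
Δλ_expected = 2.4263 × 0.7244
Δλ_expected = 1.7575 pm

Given shift: 3.6395 pm
Expected shift: 1.7575 pm
Difference: 1.8819 pm

The values do not match. The given shift corresponds to θ ≈ 120.0°, not 74°.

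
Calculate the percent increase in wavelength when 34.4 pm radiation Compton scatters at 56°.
3.1091%

Calculate the Compton shift:
Δλ = λ_C(1 - cos(56°))
Δλ = 2.4263 × (1 - cos(56°))
Δλ = 2.4263 × 0.4408
Δλ = 1.0695 pm

Percentage change:
(Δλ/λ₀) × 100 = (1.0695/34.4) × 100
= 3.1091%

(Intermediate values are shown rounded; full precision is carried through to the final answer.)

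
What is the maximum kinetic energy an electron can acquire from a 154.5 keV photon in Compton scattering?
58.2202 keV

Maximum energy transfer occurs at θ = 180° (backscattering).

Initial photon: E₀ = 154.5 keV → λ₀ = 8.0249 pm

Maximum Compton shift (at 180°):
Δλ_max = 2λ_C = 2 × 2.4263 = 4.8526 pm

Final wavelength:
λ' = 8.0249 + 4.8526 = 12.8775 pm

Minimum photon energy (maximum energy to electron):
E'_min = hc/λ' = 96.2798 keV

Maximum electron kinetic energy:
K_max = E₀ - E'_min = 154.5000 - 96.2798 = 58.2202 keV

(Intermediate values are shown rounded; full precision is carried through to the final answer.)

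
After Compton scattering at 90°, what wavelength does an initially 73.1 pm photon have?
75.5263 pm

Using the Compton formula: λ' = λ + λ_C(1 − cos θ)

For θ = 90°, cos θ = 0 (exact) = 0.0000, so:
1 − cos 90° = 1 − (0) = 1.0000

Δλ = λ_C × 1.0000 = 2.4263 × 1.0000 = 2.4263 pm

λ' = 73.1 + 2.4263 = 75.5263 pm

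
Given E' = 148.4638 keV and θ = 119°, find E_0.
261.1001 keV

Convert final energy to wavelength (hc ≈ 1239.842 keV·pm):
λ' = hc/E' = 1239.842 / 148.4638 = 8.3511 pm

Calculate the Compton shift:
Δλ = λ_C(1 - cos(119°))
Δλ = 2.4263 × (1 - cos(119°))
Δλ = 3.6026 pm

Initial wavelength:
λ = λ' - Δλ = 8.3511 - 3.6026 = 4.7485 pm

Initial energy:
E = hc/λ = 1239.842 / 4.7485 = 261.1001 keV

(Intermediate values are shown rounded; full precision is carried through to the final answer.)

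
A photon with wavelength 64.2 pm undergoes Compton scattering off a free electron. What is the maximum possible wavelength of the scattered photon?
69.0526 pm (at θ = 180°)

The Compton shift is Δλ = λ_C(1 − cos θ).

Since cos θ ranges from −1 to 1, the factor (1 − cos θ) ranges from 0 to 2; the maximum shift occurs at θ = 180° (backscattering):
Δλ_max = 2λ_C = 2 × 2.4263 pm = 4.8526 pm

Maximum scattered wavelength:
λ'_max = λ₀ + Δλ_max = 64.2 + 4.8526 = 69.0526 pm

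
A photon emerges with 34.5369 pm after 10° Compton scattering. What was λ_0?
34.5000 pm

From λ' = λ + Δλ, we have λ = λ' - Δλ

First calculate the Compton shift:
Δλ = λ_C(1 - cos θ)
Δλ = 2.4263 × (1 - cos(10°))
Δλ = 2.4263 × 0.0152
Δλ = 0.0369 pm

Initial wavelength:
λ = λ' - Δλ
λ = 34.5369 - 0.0369
λ = 34.5000 pm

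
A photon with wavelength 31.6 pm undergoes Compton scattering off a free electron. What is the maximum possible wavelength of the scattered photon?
36.4526 pm (at θ = 180°)

The Compton shift is Δλ = λ_C(1 − cos θ).

Since cos θ ranges from −1 to 1, the factor (1 − cos θ) ranges from 0 to 2; the maximum shift occurs at θ = 180° (backscattering):
Δλ_max = 2λ_C = 2 × 2.4263 pm = 4.8526 pm

Maximum scattered wavelength:
λ'_max = λ₀ + Δλ_max = 31.6 + 4.8526 = 36.4526 pm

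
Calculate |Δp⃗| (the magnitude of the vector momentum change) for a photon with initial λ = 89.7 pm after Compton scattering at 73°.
8.7060e-24 kg·m/s

Photon momentum magnitude is p = h/λ.

Initial momentum:
p₀ = h/λ = 6.6261e-34/8.9700e-11 = 7.3869e-24 kg·m/s

After scattering:
λ' = λ + Δλ = 89.7 + 1.7169 = 91.4169 pm
p' = h/λ' = 6.6261e-34/9.1417e-11 = 7.2482e-24 kg·m/s

Momentum is a vector; the scattered photon's direction makes angle θ = 73° with the incident direction. The magnitude of the vector change Δp⃗ = p⃗₀ − p⃗' is found from the law of cosines:
|Δp⃗|² = p₀² + p'² − 2p₀p'cos θ
|Δp⃗|² = (7.3869e-24)² + (7.2482e-24)² − 2·7.3869e-24·7.2482e-24·cos(73°)
|Δp⃗| = 8.7060e-24 kg·m/s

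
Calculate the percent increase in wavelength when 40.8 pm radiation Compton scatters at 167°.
11.7413%

Calculate the Compton shift:
Δλ = λ_C(1 - cos(167°))
Δλ = 2.4263 × (1 - cos(167°))
Δλ = 2.4263 × 1.9744
Δλ = 4.7904 pm

Percentage change:
(Δλ/λ₀) × 100 = (4.7904/40.8) × 100
= 11.7413%

(Intermediate values are shown rounded; full precision is carried through to the final answer.)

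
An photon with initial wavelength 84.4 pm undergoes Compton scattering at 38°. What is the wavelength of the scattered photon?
84.9144 pm

Using the Compton scattering formula:
λ' = λ + Δλ = λ + λ_C(1 - cos θ)

Given:
- Initial wavelength λ = 84.4 pm
- Scattering angle θ = 38°
- Compton wavelength λ_C ≈ 2.4263 pm

Calculate the shift:
Δλ = 2.4263 × (1 - cos(38°))
Δλ = 2.4263 × 0.2120
Δλ = 0.5144 pm

Final wavelength:
λ' = 84.4 + 0.5144 = 84.9144 pm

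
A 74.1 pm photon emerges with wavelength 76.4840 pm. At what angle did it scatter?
89.00°

First find the wavelength shift:
Δλ = λ' - λ = 76.4840 - 74.1 = 2.3840 pm

Using Δλ = λ_C(1 - cos θ), with λ_C = h/(m_e·c) ≈ 2.42631024 pm:
cos θ = 1 - Δλ/λ_C
cos θ = 1 - 2.3840/2.42631024
cos θ = 0.017438

θ = arccos(0.017438)
θ = 89.00°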